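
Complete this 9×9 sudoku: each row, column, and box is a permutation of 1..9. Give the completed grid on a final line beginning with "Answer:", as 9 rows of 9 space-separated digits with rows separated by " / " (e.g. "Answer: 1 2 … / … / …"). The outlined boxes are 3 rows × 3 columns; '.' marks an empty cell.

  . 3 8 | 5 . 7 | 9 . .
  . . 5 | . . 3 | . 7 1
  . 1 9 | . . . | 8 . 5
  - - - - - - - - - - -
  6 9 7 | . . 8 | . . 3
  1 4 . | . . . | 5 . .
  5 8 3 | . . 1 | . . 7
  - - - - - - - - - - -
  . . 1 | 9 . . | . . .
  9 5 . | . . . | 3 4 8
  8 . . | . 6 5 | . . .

Step 1. [r8c6∈{2}] nothing but 2 survives at r8c6 ⇒ r8c6=2.
Step 2. [r5c6∈{6,9}] r5c6 is the only open cell in col 6 admitting 9 ⇒ r5c6=9.
Step 3. [r9c4∈{1,3,4,7}] 3 has one home in row 9: r9c4. So r9c4=3.
Step 4. [r1c9∈{2,4,6}] r1c9 is the only open cell in col 9 admitting 4, so r1c9=4.
Step 5. [r1c8∈{2,6}] 6 has one home in row 1: r1c8. So r1c8=6.
Step 6. [r2c7∈{2}] r2c7 is down to just 2, so r2c7=2.
Step 7. [r5c3∈{2}] r5c3's peers cover all but 2. So r5c3=2.
Step 8. [r2c1∈{4}] r2c1 is down to just 4. So r2c1=4.
Step 9. [r7c5∈{4,7,8}] in row 7, 8 fits only at r7c5. So r7c5=8.
Step 10. [r5c9∈{6}] r5c9 has the single candidate 6 ⇒ r5c9=6.
Step 11. [r7c9∈{2}] only 2 remains possible at r7c9 ⇒ r7c9=2.
Step 12. [r6c4∈{2,4,6}] in row 6, 6 fits only at r6c4, so r6c4=6.
Step 13. [r6c8∈{2,9}] r6c8 is the only open cell in row 6 admitting 9, so r6c8=9.
Step 14. [r6c5∈{2,4}] across row 6, 2 lands solely at r6c5 ⇒ r6c5=2.
Step 15. [r3c5∈{4}] r3c5 has the single candidate 4. So r3c5=4.
Step 16. [r9c8∈{1}] only 1 remains possible at r9c8. So r9c8=1.
Step 17. [r7c7∈{6,7}] 6 has one home in col 7: r7c7 ⇒ r7c7=6.
Step 18. [r5c4∈{7}] only 7 remains possible at r5c4 ⇒ r5c4=7.
Step 19. [r3c1∈{2,7}] in row 3, 7 fits only at r3c1, so r3c1=7.
Step 20. [r8c5∈{1,7}] 7 has one home in row 8: r8c5, so r8c5=7.
Step 21. [r7c2∈{7}] only 7 remains possible at r7c2 ⇒ r7c2=7.
Step 22. [r6c7∈{4}] r6c7 has the single candidate 4. So r6c7=4.
Step 23. [r8c3∈{6}] nothing but 6 survives at r8c3 ⇒ r8c3=6.
Step 24. [r2c4∈{8}] r2c4 is down to just 8. So r2c4=8.
Step 25. [r5c8∈{8}] r5c8 is down to just 8, so r5c8=8.
Step 26. [r1c1∈{2}] r1c1's peers cover all but 2. So r1c1=2.
Step 27. [r9c3∈{4}] r9c3's peers cover all but 4, so r9c3=4.
Step 28. [r3c8∈{3}] only 3 remains possible at r3c8 ⇒ r3c8=3.
Step 29. [r3c6∈{6}] r3c6 has the single candidate 6 ⇒ r3c6=6.
Step 30. [r2c5∈{9}] r2c5's peers cover all but 9, so r2c5=9.
Step 31. [r7c8∈{5}] r7c8 is down to just 5. So r7c8=5.
Step 32. [r5c5∈{3}] r5c5 is down to just 3, so r5c5=3.
Step 33. [r9c2∈{2}] r9c2 is down to just 2. So r9c2=2.
Step 34. [r2c2∈{6}] r2c2 has the single candidate 6 ⇒ r2c2=6.
Step 35. [r3c4∈{2}] r3c4 is down to just 2. So r3c4=2.
Step 36. [r9c9∈{9}] r9c9 is down to just 9. So r9c9=9.
Step 37. [r4c7∈{1}] nothing but 1 survives at r4c7, so r4c7=1.
Step 38. [r8c4∈{1}] r8c4 has the single candidate 1. So r8c4=1.
Step 39. [r7c6∈{4}] r7c6 has the single candidate 4. So r7c6=4.
Step 40. [r1c5∈{1}] only 1 remains possible at r1c5, so r1c5=1.
Step 41. [r4c4∈{4}] r4c4 has the single candidate 4 ⇒ r4c4=4.
Step 42. [r9c7∈{7}] only 7 remains possible at r9c7. So r9c7=7.
Step 43. [r7c1∈{3}] r7c1 has the single candidate 3 ⇒ r7c1=3.
Step 44. [r4c8∈{2}] r4c8's peers cover all but 2 ⇒ r4c8=2.
Step 45. [r4c5∈{5}] r4c5 is down to just 5. So r4c5=5.

Answer: 2 3 8 5 1 7 9 6 4 / 4 6 5 8 9 3 2 7 1 / 7 1 9 2 4 6 8 3 5 / 6 9 7 4 5 8 1 2 3 / 1 4 2 7 3 9 5 8 6 / 5 8 3 6 2 1 4 9 7 / 3 7 1 9 8 4 6 5 2 / 9 5 6 1 7 2 3 4 8 / 8 2 4 3 6 5 7 1 9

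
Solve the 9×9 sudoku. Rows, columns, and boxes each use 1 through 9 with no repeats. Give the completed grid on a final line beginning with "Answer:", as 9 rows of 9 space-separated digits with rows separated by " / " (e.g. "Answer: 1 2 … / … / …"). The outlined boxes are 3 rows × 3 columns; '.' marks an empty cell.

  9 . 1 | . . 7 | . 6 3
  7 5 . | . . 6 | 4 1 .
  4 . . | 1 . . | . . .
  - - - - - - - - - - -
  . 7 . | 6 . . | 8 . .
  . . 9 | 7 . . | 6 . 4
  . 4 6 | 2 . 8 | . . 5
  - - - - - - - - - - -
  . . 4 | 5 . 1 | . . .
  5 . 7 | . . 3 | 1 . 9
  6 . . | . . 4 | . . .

Step 1. [r3c6∈{2,5,9}] 2 has one home in col 6: r3c6 ⇒ r3c6=2.
Step 2. [r8c4∈{8}] r8c4 has the single candidate 8, so r8c4=8.
Step 3. [r8c2∈{2}] r8c2 is down to just 2, so r8c2=2.
Step 4. [r1c2∈{8}] r1c2 has the single candidate 8 ⇒ r1c2=8.
Step 5. [r3c3∈{3}] r3c3's peers cover all but 3 ⇒ r3c3=3.
Step 6. [r4c5∈{1,3,4,5,9}] in row 4, 4 fits only at r4c5, so r4c5=4.
Step 7. [r7c9∈{2,6,7,8}] r7c9 is the only open cell in col 9 admitting 6 ⇒ r7c9=6.
Step 8. [r5c1∈{1,2,3,8}] row 5 places 8 nowhere but r5c1 ⇒ r5c1=8.
Step 9. [r7c8∈{2,3,7,8}] across row 7, 8 lands solely at r7c8 ⇒ r7c8=8.
Step 10. [r4c1∈{1,2,3}] 2 has one home in col 1: r4c1. So r4c1=2.
Step 11. [r4c8∈{3,9}] row 4 places 3 nowhere but r4c8, so r4c8=3.
Step 12. [r1c7∈{2,5}] 2 has one home in row 1: r1c7. So r1c7=2.
Step 13. [r9c4∈{9}] nothing but 9 survives at r9c4 ⇒ r9c4=9.
Step 14. [r7c1∈{3}] only 3 remains possible at r7c1 ⇒ r7c1=3.
Step 15. [r7c7∈{7}] only 7 remains possible at r7c7. So r7c7=7.
Step 16. [r2c5∈{3,8,9}] r2c5 is the only open cell in row 2 admitting 9. So r2c5=9.
Step 17. [r9c9∈{2}] only 2 remains possible at r9c9, so r9c9=2.
Step 18. [r3c9∈{7,8}] col 9 places 7 nowhere but r3c9 ⇒ r3c9=7.
Step 19. [r5c2∈{1,3}] in col 2, 3 fits only at r5c2 ⇒ r5c2=3.
Step 20. [r5c6∈{5}] r5c6 is down to just 5, so r5c6=5.
Step 21. [r9c8∈{5}] r9c8 has the single candidate 5, so r9c8=5.
Step 22. [r6c7∈{9}] nothing but 9 survives at r6c7 ⇒ r6c7=9.
Step 23. [r1c5∈{5}] r1c5 is down to just 5, so r1c5=5.
Step 24. [r6c5∈{1,3}] row 6 places 3 nowhere but r6c5 ⇒ r6c5=3.
Step 25. [r4c3∈{5}] only 5 remains possible at r4c3. So r4c3=5.
Step 26. [r2c4∈{3}] nothing but 3 survives at r2c4, so r2c4=3.
Step 27. [r3c8∈{9}] r3c8's peers cover all but 9. So r3c8=9.
Step 28. [r1c4∈{4}] r1c4 has the single candidate 4, so r1c4=4.
Step 29. [r2c9∈{8}] r2c9's peers cover all but 8. So r2c9=8.
Step 30. [r8c8∈{4}] r8c8 has the single candidate 4, so r8c8=4.
Step 31. [r9c5∈{7}] only 7 remains possible at r9c5. So r9c5=7.
Step 32. [r3c2∈{6}] r3c2 is down to just 6 ⇒ r3c2=6.
Step 33. [r4c9∈{1}] only 1 remains possible at r4c9 ⇒ r4c9=1.
Step 34. [r9c3∈{8}] nothing but 8 survives at r9c3 ⇒ r9c3=8.
Step 35. [r5c8∈{2}] r5c8 has the single candidate 2, so r5c8=2.
Step 36. [r5c5∈{1}] only 1 remains possible at r5c5. So r5c5=1.
Step 37. [r2c3∈{2}] only 2 remains possible at r2c3 ⇒ r2c3=2.
Step 38. [r3c7∈{5}] r3c7 has the single candidate 5, so r3c7=5.
Step 39. [r9c7∈{3}] r9c7 is down to just 3, so r9c7=3.
Step 40. [r6c8∈{7}] r6c8 is down to just 7 ⇒ r6c8=7.
Step 41. [r4c6∈{9}] nothing but 9 survives at r4c6. So r4c6=9.
Step 42. [r7c5∈{2}] only 2 remains possible at r7c5, so r7c5=2.
Step 43. [r8c5∈{6}] nothing but 6 survives at r8c5. So r8c5=6.
Step 44. [r9c2∈{1}] r9c2 is down to just 1. So r9c2=1.
Step 45. [r6c1∈{1}] only 1 remains possible at r6c1, so r6c1=1.
Step 46. [r7c2∈{9}] only 9 remains possible at r7c2 ⇒ r7c2=9.
Step 47. [r3c5∈{8}] only 8 remains possible at r3c5. So r3c5=8.

Answer: 9 8 1 4 5 7 2 6 3 / 7 5 2 3 9 6 4 1 8 / 4 6 3 1 8 2 5 9 7 / 2 7 5 6 4 9 8 3 1 / 8 3 9 7 1 5 6 2 4 / 1 4 6 2 3 8 9 7 5 / 3 9 4 5 2 1 7 8 6 / 5 2 7 8 6 3 1 4 9 / 6 1 8 9 7 4 3 5 2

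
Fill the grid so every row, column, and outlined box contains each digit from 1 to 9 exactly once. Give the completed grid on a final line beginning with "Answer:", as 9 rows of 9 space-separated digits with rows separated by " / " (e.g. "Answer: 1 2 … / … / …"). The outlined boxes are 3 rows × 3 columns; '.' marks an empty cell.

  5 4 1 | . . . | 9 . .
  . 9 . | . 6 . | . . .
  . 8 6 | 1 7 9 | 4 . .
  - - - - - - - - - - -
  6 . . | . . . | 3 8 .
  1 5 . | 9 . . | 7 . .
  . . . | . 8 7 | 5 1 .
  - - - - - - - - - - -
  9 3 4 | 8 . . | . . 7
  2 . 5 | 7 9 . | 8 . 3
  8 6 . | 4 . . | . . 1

Step 1. [r2c3∈{2,3,7}] in box 1, 2 fits only at r2c3 ⇒ r2c3=2.
Step 2. [r9c7∈{2}] only 2 remains possible at r9c7 ⇒ r9c7=2.
Step 3. [r2c6∈{3,4,5,8}] 4 has one home in row 2: r2c6. So r2c6=4.
Step 4. [r1c8∈{2,3,6,7}] r1c8 is the only open cell in row 1 admitting 7. So r1c8=7.
Step 5. [r6c4∈{2,3,6}] 6 has one home in col 4: r6c4 ⇒ r6c4=6.
Step 6. [r2c4∈{3,5}] 5 has one home in box 2: r2c4, so r2c4=5.
Step 7. [r4c4∈{2}] only 2 remains possible at r4c4 ⇒ r4c4=2.
Step 8. [r5c6∈{3}] r5c6 has the single candidate 3. So r5c6=3.
Step 9. [r9c6∈{5}] only 5 remains possible at r9c6. So r9c6=5.
Step 10. [r7c7∈{6}] nothing but 6 survives at r7c7 ⇒ r7c7=6.
Step 11. [r5c5∈{4}] r5c5's peers cover all but 4 ⇒ r5c5=4.
Step 12. [r3c1∈{3}] only 3 remains possible at r3c1. So r3c1=3.
Step 13. [r1c9∈{2,6,8}] row 1 places 6 nowhere but r1c9, so r1c9=6.
Step 14. [r4c6∈{1}] only 1 remains possible at r4c6. So r4c6=1.
Step 15. [r5c9∈{2}] nothing but 2 survives at r5c9 ⇒ r5c9=2.
Step 16. [r7c6∈{2}] r7c6 is down to just 2, so r7c6=2.
Step 17. [r4c9∈{4,9}] 4 has one home in row 4: r4c9 ⇒ r4c9=4.
Step 18. [r4c3∈{7,9}] 9 has one home in row 4: r4c3, so r4c3=9.
Step 19. [r1c5∈{2,3}] r1c5 is the only open cell in row 1 admitting 2 ⇒ r1c5=2.
Step 20. [r3c9∈{5}] r3c9's peers cover all but 5. So r3c9=5.
Step 21. [r4c5∈{5}] only 5 remains possible at r4c5 ⇒ r4c5=5.
Step 22. [r2c8∈{3}] r2c8 is down to just 3 ⇒ r2c8=3.
Step 23. [r4c2∈{7}] only 7 remains possible at r4c2 ⇒ r4c2=7.
Step 24. [r2c9∈{8}] r2c9 has the single candidate 8 ⇒ r2c9=8.
Step 25. [r6c3∈{3}] r6c3 has the single candidate 3 ⇒ r6c3=3.
Step 26. [r8c2∈{1}] r8c2 is down to just 1. So r8c2=1.
Step 27. [r9c5∈{3}] r9c5's peers cover all but 3, so r9c5=3.
Step 28. [r2c7∈{1}] r2c7 is down to just 1, so r2c7=1.
Step 29. [r3c8∈{2}] r3c8's peers cover all but 2. So r3c8=2.
Step 30. [r6c1∈{4}] r6c1's peers cover all but 4. So r6c1=4.
Step 31. [r7c5∈{1}] only 1 remains possible at r7c5 ⇒ r7c5=1.
Step 32. [r7c8∈{5}] only 5 remains possible at r7c8, so r7c8=5.
Step 33. [r1c6∈{8}] only 8 remains possible at r1c6 ⇒ r1c6=8.
Step 34. [r9c8∈{9}] r9c8 is down to just 9, so r9c8=9.
Step 35. [r6c2∈{2}] r6c2 is down to just 2. So r6c2=2.
Step 36. [r1c4∈{3}] only 3 remains possible at r1c4 ⇒ r1c4=3.
Step 37. [r5c8∈{6}] only 6 remains possible at r5c8, so r5c8=6.
Step 38. [r6c9∈{9}] only 9 remains possible at r6c9. So r6c9=9.
Step 39. [r2c1∈{7}] r2c1's peers cover all but 7, so r2c1=7.
Step 40. [r8c6∈{6}] r8c6 is down to just 6. So r8c6=6.
Step 41. [r9c3∈{7}] nothing but 7 survives at r9c3. So r9c3=7.
Step 42. [r8c8∈{4}] r8c8 is down to just 4, so r8c8=4.
Step 43. [r5c3∈{8}] only 8 remains possible at r5c3 ⇒ r5c3=8.

Answer: 5 4 1 3 2 8 9 7 6 / 7 9 2 5 6 4 1 3 8 / 3 8 6 1 7 9 4 2 5 / 6 7 9 2 5 1 3 8 4 / 1 5 8 9 4 3 7 6 2 / 4 2 3 6 8 7 5 1 9 / 9 3 4 8 1 2 6 5 7 / 2 1 5 7 9 6 8 4 3 / 8 6 7 4 3 5 2 9 1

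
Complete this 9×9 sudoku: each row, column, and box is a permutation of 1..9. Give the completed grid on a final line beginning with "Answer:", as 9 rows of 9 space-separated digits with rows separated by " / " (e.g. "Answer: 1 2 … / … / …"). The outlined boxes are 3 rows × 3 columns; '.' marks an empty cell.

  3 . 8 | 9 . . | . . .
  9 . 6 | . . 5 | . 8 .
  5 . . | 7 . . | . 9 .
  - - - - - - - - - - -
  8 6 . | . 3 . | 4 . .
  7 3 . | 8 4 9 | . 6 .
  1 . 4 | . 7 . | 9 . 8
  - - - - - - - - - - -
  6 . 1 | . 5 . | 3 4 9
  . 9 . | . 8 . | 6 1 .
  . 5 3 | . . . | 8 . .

Step 1. [r3c3∈{2}] only 2 remains possible at r3c3, so r3c3=2.
Step 2. [r7c4∈{2}] r7c4's peers cover all but 2, so r7c4=2.
Step 3. [r3c7∈{1}] only 1 remains possible at r3c7, so r3c7=1.
Step 4. [r8c9∈{2,5,7}] in row 8, 5 fits only at r8c9, so r8c9=5.
Step 5. [r3c5∈{6}] r3c5's peers cover all but 6, so r3c5=6.
Step 6. [r3c2∈{4}] r3c2 has the single candidate 4. So r3c2=4.
Step 7. [r1c9∈{2,4,6,7}] in row 1, 6 fits only at r1c9. So r1c9=6.
Step 8. [r1c6∈{1,2,4}] 4 has one home in row 1: r1c6, so r1c6=4.
Step 9. [r2c9∈{2,3,4,7}] in row 2, 4 fits only at r2c9, so r2c9=4.
Step 10. [r2c4∈{1,3}] across row 2, 3 lands solely at r2c4. So r2c4=3.
Step 11. [r7c6∈{7}] r7c6 has the single candidate 7. So r7c6=7.
Step 12. [r8c4∈{4}] only 4 remains possible at r8c4. So r8c4=4.
Step 13. [r5c3∈{5}] r5c3 has the single candidate 5, so r5c3=5.
Step 14. [r5c7∈{2}] r5c7 has the single candidate 2, so r5c7=2.
Step 15. [r1c8∈{2,5,7}] r1c8 is the only open cell in box 3 admitting 2 ⇒ r1c8=2.
Step 16. [r1c5∈{1}] r1c5 is down to just 1. So r1c5=1.
Step 17. [r9c8∈{7}] r9c8 has the single candidate 7 ⇒ r9c8=7.
Step 18. [r4c6∈{1,2}] across row 4, 2 lands solely at r4c6, so r4c6=2.
Step 19. [r4c4∈{1,5}] in box 5, 1 fits only at r4c4, so r4c4=1.
Step 20. [r6c4∈{5,6}] 5 has one home in col 4: r6c4, so r6c4=5.
Step 21. [r1c2∈{7}] r1c2 is down to just 7 ⇒ r1c2=7.
Step 22. [r9c4∈{6}] r9c4 has the single candidate 6. So r9c4=6.
Step 23. [r9c9∈{2}] r9c9's peers cover all but 2 ⇒ r9c9=2.
Step 24. [r3c6∈{8}] r3c6 has the single candidate 8, so r3c6=8.
Step 25. [r2c7∈{7}] nothing but 7 survives at r2c7 ⇒ r2c7=7.
Step 26. [r7c2∈{8}] only 8 remains possible at r7c2, so r7c2=8.
Step 27. [r8c1∈{2}] only 2 remains possible at r8c1, so r8c1=2.
Step 28. [r2c2∈{1}] nothing but 1 survives at r2c2 ⇒ r2c2=1.
Step 29. [r4c3∈{9}] r4c3's peers cover all but 9. So r4c3=9.
Step 30. [r9c6∈{1}] only 1 remains possible at r9c6 ⇒ r9c6=1.
Step 31. [r3c9∈{3}] r3c9 has the single candidate 3, so r3c9=3.
Step 32. [r8c3∈{7}] r8c3 has the single candidate 7, so r8c3=7.
Step 33. [r9c5∈{9}] nothing but 9 survives at r9c5, so r9c5=9.
Step 34. [r9c1∈{4}] nothing but 4 survives at r9c1. So r9c1=4.
Step 35. [r5c9∈{1}] r5c9's peers cover all but 1 ⇒ r5c9=1.
Step 36. [r4c8∈{5}] r4c8 is down to just 5, so r4c8=5.
Step 37. [r8c6∈{3}] only 3 remains possible at r8c6, so r8c6=3.
Step 38. [r6c8∈{3}] r6c8 is down to just 3 ⇒ r6c8=3.
Step 39. [r2c5∈{2}] only 2 remains possible at r2c5 ⇒ r2c5=2.
Step 40. [r4c9∈{7}] r4c9's peers cover all but 7. So r4c9=7.
Step 41. [r1c7∈{5}] r1c7 is down to just 5. So r1c7=5.
Step 42. [r6c2∈{2}] r6c2's peers cover all but 2 ⇒ r6c2=2.
Step 43. [r6c6∈{6}] only 6 remains possible at r6c6, so r6c6=6.

Answer: 3 7 8 9 1 4 5 2 6 / 9 1 6 3 2 5 7 8 4 / 5 4 2 7 6 8 1 9 3 / 8 6 9 1 3 2 4 5 7 / 7 3 5 8 4 9 2 6 1 / 1 2 4 5 7 6 9 3 8 / 6 8 1 2 5 7 3 4 9 / 2 9 7 4 8 3 6 1 5 / 4 5 3 6 9 1 8 7 2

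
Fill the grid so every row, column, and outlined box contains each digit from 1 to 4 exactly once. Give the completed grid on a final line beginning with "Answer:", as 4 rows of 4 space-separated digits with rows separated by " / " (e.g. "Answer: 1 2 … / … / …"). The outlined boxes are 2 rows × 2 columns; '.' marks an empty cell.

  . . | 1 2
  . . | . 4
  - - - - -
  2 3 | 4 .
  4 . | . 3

Step 1. [r2c1∈{1,3}] 1 has one home in col 1: r2c1. So r2c1=1.
Step 2. [r4c2∈{1}] r4c2's peers cover all but 1 ⇒ r4c2=1.
Step 3. [r1c2∈{4}] only 4 remains possible at r1c2, so r1c2=4.
Step 4. [r3c4∈{1}] only 1 remains possible at r3c4. So r3c4=1.
Step 5. [r2c2∈{2}] r2c2 is down to just 2. So r2c2=2.
Step 6. [r2c3∈{3}] r2c3 is down to just 3. So r2c3=3.
Step 7. [r4c3∈{2}] nothing but 2 survives at r4c3 ⇒ r4c3=2.
Step 8. [r1c1∈{3}] r1c1 is down to just 3 ⇒ r1c1=3.

Answer: 3 4 1 2 / 1 2 3 4 / 2 3 4 1 / 4 1 2 3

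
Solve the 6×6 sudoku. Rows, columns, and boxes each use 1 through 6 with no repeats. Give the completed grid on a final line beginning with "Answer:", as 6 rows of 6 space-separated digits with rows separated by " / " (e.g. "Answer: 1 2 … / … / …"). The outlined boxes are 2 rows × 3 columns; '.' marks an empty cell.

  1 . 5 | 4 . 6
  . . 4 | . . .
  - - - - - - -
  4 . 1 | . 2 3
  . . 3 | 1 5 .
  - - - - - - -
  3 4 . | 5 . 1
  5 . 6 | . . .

Step 1. [r1c2∈{2,3}] 2 has one home in row 1: r1c2 ⇒ r1c2=2.
Step 2. [r2c2∈{3,6}] in col 2, 3 fits only at r2c2 ⇒ r2c2=3.
Step 3. [r2c4∈{2}] r2c4 is down to just 2, so r2c4=2.
Step 4. [r4c2∈{6}] r4c2 is down to just 6. So r4c2=6.
Step 5. [r6c5∈{3,4}] col 5 places 4 nowhere but r6c5. So r6c5=4.
Step 6. [r2c1∈{6}] r2c1's peers cover all but 6, so r2c1=6.
Step 7. [r6c4∈{3}] nothing but 3 survives at r6c4. So r6c4=3.
Step 8. [r4c6∈{4}] r4c6 is down to just 4, so r4c6=4.
Step 9. [r1c5∈{3}] only 3 remains possible at r1c5 ⇒ r1c5=3.
Step 10. [r2c6∈{5}] only 5 remains possible at r2c6 ⇒ r2c6=5.
Step 11. [r3c2∈{5}] r3c2 is down to just 5 ⇒ r3c2=5.
Step 12. [r5c5∈{6}] nothing but 6 survives at r5c5 ⇒ r5c5=6.
Step 13. [r2c5∈{1}] nothing but 1 survives at r2c5. So r2c5=1.
Step 14. [r6c2∈{1}] only 1 remains possible at r6c2, so r6c2=1.
Step 15. [r4c1∈{2}] r4c1 is down to just 2. So r4c1=2.
Step 16. [r5c3∈{2}] r5c3 has the single candidate 2 ⇒ r5c3=2.
Step 17. [r6c6∈{2}] r6c6 has the single candidate 2. So r6c6=2.
Step 18. [r3c4∈{6}] r3c4 is down to just 6. So r3c4=6.

Answer: 1 2 5 4 3 6 / 6 3 4 2 1 5 / 4 5 1 6 2 3 / 2 6 3 1 5 4 / 3 4 2 5 6 1 / 5 1 6 3 4 2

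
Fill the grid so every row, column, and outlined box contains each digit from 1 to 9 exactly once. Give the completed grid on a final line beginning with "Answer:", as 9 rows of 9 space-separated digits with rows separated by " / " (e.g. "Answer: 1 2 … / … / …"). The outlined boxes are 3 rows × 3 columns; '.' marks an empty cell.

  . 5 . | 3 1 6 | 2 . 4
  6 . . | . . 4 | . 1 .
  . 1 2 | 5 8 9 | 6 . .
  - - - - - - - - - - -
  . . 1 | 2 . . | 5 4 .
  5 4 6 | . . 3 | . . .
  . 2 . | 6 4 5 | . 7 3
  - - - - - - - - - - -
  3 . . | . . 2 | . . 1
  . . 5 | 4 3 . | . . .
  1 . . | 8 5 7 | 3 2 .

Step 1. [r7c4∈{9}] r7c4's peers cover all but 9, so r7c4=9.
Step 2. [r2c4∈{7}] only 7 remains possible at r2c4. So r2c4=7.
Step 3. [r4c9∈{6,8,9}] in row 4, 6 fits only at r4c9, so r4c9=6.
Step 4. [r9c9∈{9}] r9c9's peers cover all but 9 ⇒ r9c9=9.
Step 5. [r4c2∈{3,7,8,9}] across row 4, 3 lands solely at r4c2 ⇒ r4c2=3.
Step 6. [r4c1∈{7,8,9}] in box 4, 7 fits only at r4c1, so r4c1=7.
Step 7. [r6c7∈{1,8,9}] in row 6, 1 fits only at r6c7, so r6c7=1.
Step 8. [r1c3∈{7,8,9}] r1c3 is the only open cell in row 1 admitting 7. So r1c3=7.
Step 9. [r7c7∈{4,7,8}] in col 7, 4 fits only at r7c7 ⇒ r7c7=4.
Step 10. [r7c3∈{8}] r7c3 is down to just 8, so r7c3=8.
Step 11. [r2c2∈{8,9}] col 2 places 8 nowhere but r2c2 ⇒ r2c2=8.
Step 12. [r1c1∈{9}] only 9 remains possible at r1c1 ⇒ r1c1=9.
Step 13. [r8c7∈{7,8}] in col 7, 7 fits only at r8c7. So r8c7=7.
Step 14. [r5c7∈{8,9}] in col 7, 8 fits only at r5c7, so r5c7=8.
Step 15. [r7c5∈{6}] only 6 remains possible at r7c5 ⇒ r7c5=6.
Step 16. [r8c8∈{6,8}] in col 8, 6 fits only at r8c8. So r8c8=6.
Step 17. [r5c5∈{7,9}] across row 5, 7 lands solely at r5c5. So r5c5=7.
Step 18. [r9c3∈{4}] only 4 remains possible at r9c3 ⇒ r9c3=4.
Step 19. [r8c2∈{9}] only 9 remains possible at r8c2. So r8c2=9.
Step 20. [r6c1∈{8}] r6c1's peers cover all but 8, so r6c1=8.
Step 21. [r9c2∈{6}] r9c2 has the single candidate 6. So r9c2=6.
Step 22. [r7c8∈{5}] only 5 remains possible at r7c8 ⇒ r7c8=5.
Step 23. [r1c8∈{8}] nothing but 8 survives at r1c8. So r1c8=8.
Step 24. [r3c8∈{3}] r3c8's peers cover all but 3, so r3c8=3.
Step 25. [r3c9∈{7}] nothing but 7 survives at r3c9, so r3c9=7.
Step 26. [r8c6∈{1}] only 1 remains possible at r8c6 ⇒ r8c6=1.
Step 27. [r3c1∈{4}] r3c1 has the single candidate 4 ⇒ r3c1=4.
Step 28. [r2c5∈{2}] r2c5's peers cover all but 2 ⇒ r2c5=2.
Step 29. [r2c9∈{5}] nothing but 5 survives at r2c9, so r2c9=5.
Step 30. [r5c9∈{2}] r5c9 has the single candidate 2, so r5c9=2.
Step 31. [r7c2∈{7}] r7c2 is down to just 7, so r7c2=7.
Step 32. [r5c8∈{9}] r5c8 is down to just 9 ⇒ r5c8=9.
Step 33. [r8c9∈{8}] r8c9's peers cover all but 8. So r8c9=8.
Step 34. [r6c3∈{9}] r6c3 is down to just 9, so r6c3=9.
Step 35. [r2c7∈{9}] only 9 remains possible at r2c7 ⇒ r2c7=9.
Step 36. [r2c3∈{3}] nothing but 3 survives at r2c3, so r2c3=3.
Step 37. [r4c6∈{8}] r4c6 has the single candidate 8, so r4c6=8.
Step 38. [r5c4∈{1}] only 1 remains possible at r5c4, so r5c4=1.
Step 39. [r8c1∈{2}] nothing but 2 survives at r8c1 ⇒ r8c1=2.
Step 40. [r4c5∈{9}] nothing but 9 survives at r4c5 ⇒ r4c5=9.

Answer: 9 5 7 3 1 6 2 8 4 / 6 8 3 7 2 4 9 1 5 / 4 1 2 5 8 9 6 3 7 / 7 3 1 2 9 8 5 4 6 / 5 4 6 1 7 3 8 9 2 / 8 2 9 6 4 5 1 7 3 / 3 7 8 9 6 2 4 5 1 / 2 9 5 4 3 1 7 6 8 / 1 6 4 8 5 7 3 2 9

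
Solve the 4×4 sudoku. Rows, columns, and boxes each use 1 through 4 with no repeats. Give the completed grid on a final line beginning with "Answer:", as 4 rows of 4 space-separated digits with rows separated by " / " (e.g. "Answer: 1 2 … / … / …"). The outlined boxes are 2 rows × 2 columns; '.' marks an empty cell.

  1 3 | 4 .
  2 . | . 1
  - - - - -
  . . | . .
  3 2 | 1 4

Step 1. [r3c3∈{2,3}] across col 3, 2 lands solely at r3c3 ⇒ r3c3=2.
Step 2. [r3c1∈{4}] r3c1 is down to just 4, so r3c1=4.
Step 3. [r2c3∈{3}] nothing but 3 survives at r2c3. So r2c3=3.
Step 4. [r1c4∈{2}] r1c4's peers cover all but 2, so r1c4=2.
Step 5. [r3c2∈{1}] nothing but 1 survives at r3c2, so r3c2=1.
Step 6. [r2c2∈{4}] only 4 remains possible at r2c2. So r2c2=4.
Step 7. [r3c4∈{3}] r3c4 has the single candidate 3. So r3c4=3.

Answer: 1 3 4 2 / 2 4 3 1 / 4 1 2 3 / 3 2 1 4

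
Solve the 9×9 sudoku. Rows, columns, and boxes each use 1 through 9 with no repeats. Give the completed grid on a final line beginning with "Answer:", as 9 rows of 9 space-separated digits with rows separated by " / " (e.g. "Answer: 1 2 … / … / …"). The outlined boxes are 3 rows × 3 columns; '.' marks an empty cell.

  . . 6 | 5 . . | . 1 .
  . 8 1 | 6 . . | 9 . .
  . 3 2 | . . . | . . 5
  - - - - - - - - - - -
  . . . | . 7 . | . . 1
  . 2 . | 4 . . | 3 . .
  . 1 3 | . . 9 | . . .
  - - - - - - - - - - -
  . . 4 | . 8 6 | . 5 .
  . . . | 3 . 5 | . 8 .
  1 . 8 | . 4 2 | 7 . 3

Step 1. [r9c4∈{9}] nothing but 9 survives at r9c4 ⇒ r9c4=9.
Step 2. [r9c8∈{6}] r9c8 is down to just 6, so r9c8=6.
Step 3. [r2c1∈{4,5,7}] across row 2, 5 lands solely at r2c1 ⇒ r2c1=5.
Step 4. [r2c8∈{2,3,4,7}] col 8 places 3 nowhere but r2c8, so r2c8=3.
Step 5. [r8c5∈{1}] r8c5's peers cover all but 1 ⇒ r8c5=1.
Step 6. [r3c7∈{4,6,8}] 6 has one home in row 3: r3c7, so r3c7=6.
Step 7. [r7c1∈{2,3,7,9}] row 7 places 3 nowhere but r7c1 ⇒ r7c1=3.
Step 8. [r8c1∈{2,6,7,9}] across col 1, 2 lands solely at r8c1 ⇒ r8c1=2.
Step 9. [r8c7∈{4}] r8c7's peers cover all but 4 ⇒ r8c7=4.
Step 10. [r8c9∈{9}] r8c9 is down to just 9. So r8c9=9.
Step 11. [r7c9∈{2}] only 2 remains possible at r7c9. So r7c9=2.
Step 12. [r1c7∈{2,8}] 2 has one home in box 3: r1c7, so r1c7=2.
Step 13. [r1c9∈{4,7,8}] in box 3, 8 fits only at r1c9 ⇒ r1c9=8.
Step 14. [r7c2∈{7,9}] row 7 places 9 nowhere but r7c2, so r7c2=9.
Step 15. [r3c4∈{1,7,8}] in col 4, 1 fits only at r3c4. So r3c4=1.
Step 16. [r3c6∈{4,7,8}] r3c6 is the only open cell in row 3 admitting 8 ⇒ r3c6=8.
Step 17. [r5c1∈{6,7,8,9}] across row 5, 8 lands solely at r5c1, so r5c1=8.
Step 18. [r8c3∈{7}] r8c3's peers cover all but 7, so r8c3=7.
Step 19. [r6c1∈{4,6,7}] box 4 places 7 nowhere but r6c1, so r6c1=7.
Step 20. [r4c1∈{4,6,9}] 6 has one home in col 1: r4c1, so r4c1=6.
Step 21. [r4c2∈{4,5}] box 4 places 4 nowhere but r4c2, so r4c2=4.
Step 22. [r3c8∈{4,7}] row 3 places 7 nowhere but r3c8. So r3c8=7.
Step 23. [r2c9∈{4}] nothing but 4 survives at r2c9. So r2c9=4.
Step 24. [r1c6∈{3,4,7}] in col 6, 4 fits only at r1c6, so r1c6=4.
Step 25. [r3c5∈{9}] nothing but 9 survives at r3c5. So r3c5=9.
Step 26. [r6c9∈{6}] r6c9 has the single candidate 6. So r6c9=6.
Step 27. [r5c8∈{9}] r5c8 has the single candidate 9. So r5c8=9.
Step 28. [r4c8∈{2}] r4c8 is down to just 2. So r4c8=2.
Step 29. [r4c4∈{8}] r4c4's peers cover all but 8 ⇒ r4c4=8.
Step 30. [r4c7∈{5}] r4c7's peers cover all but 5, so r4c7=5.
Step 31. [r6c5∈{2,5}] across row 6, 5 lands solely at r6c5. So r6c5=5.
Step 32. [r1c1∈{9}] only 9 remains possible at r1c1. So r1c1=9.
Step 33. [r2c6∈{7}] only 7 remains possible at r2c6 ⇒ r2c6=7.
Step 34. [r5c3∈{5}] nothing but 5 survives at r5c3 ⇒ r5c3=5.
Step 35. [r7c4∈{7}] only 7 remains possible at r7c4 ⇒ r7c4=7.
Step 36. [r6c4∈{2}] only 2 remains possible at r6c4 ⇒ r6c4=2.
Step 37. [r5c5∈{6}] nothing but 6 survives at r5c5 ⇒ r5c5=6.
Step 38. [r6c7∈{8}] only 8 remains possible at r6c7, so r6c7=8.
Step 39. [r9c2∈{5}] r9c2 has the single candidate 5 ⇒ r9c2=5.
Step 40. [r5c6∈{1}] r5c6's peers cover all but 1. So r5c6=1.
Step 41. [r5c9∈{7}] only 7 remains possible at r5c9, so r5c9=7.
Step 42. [r1c5∈{3}] r1c5 has the single candidate 3. So r1c5=3.
Step 43. [r8c2∈{6}] only 6 remains possible at r8c2. So r8c2=6.
Step 44. [r4c6∈{3}] nothing but 3 survives at r4c6 ⇒ r4c6=3.
Step 45. [r7c7∈{1}] nothing but 1 survives at r7c7 ⇒ r7c7=1.
Step 46. [r2c5∈{2}] r2c5 has the single candidate 2, so r2c5=2.
Step 47. [r3c1∈{4}] r3c1 has the single candidate 4. So r3c1=4.
Step 48. [r4c3∈{9}] nothing but 9 survives at r4c3, so r4c3=9.
Step 49. [r6c8∈{4}] nothing but 4 survives at r6c8 ⇒ r6c8=4.
Step 50. [r1c2∈{7}] only 7 remains possible at r1c2, so r1c2=7.

Answer: 9 7 6 5 3 4 2 1 8 / 5 8 1 6 2 7 9 3 4 / 4 3 2 1 9 8 6 7 5 / 6 4 9 8 7 3 5 2 1 / 8 2 5 4 6 1 3 9 7 / 7 1 3 2 5 9 8 4 6 / 3 9 4 7 8 6 1 5 2 / 2 6 7 3 1 5 4 8 9 / 1 5 8 9 4 2 7 6 3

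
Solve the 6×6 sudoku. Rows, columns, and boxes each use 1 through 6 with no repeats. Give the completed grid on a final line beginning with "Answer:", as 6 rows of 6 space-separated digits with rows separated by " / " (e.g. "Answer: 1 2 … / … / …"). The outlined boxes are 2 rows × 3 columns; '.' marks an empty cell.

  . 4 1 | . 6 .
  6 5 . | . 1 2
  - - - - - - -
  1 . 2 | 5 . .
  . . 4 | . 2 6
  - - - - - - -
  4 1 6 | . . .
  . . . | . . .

Step 1. [r1c4∈{3}] r1c4 is down to just 3, so r1c4=3.
Step 2. [r6c3∈{3,5}] across col 3, 5 lands solely at r6c3, so r6c3=5.
Step 3. [r6c2∈{2,3}] col 2 places 2 nowhere but r6c2, so r6c2=2.
Step 4. [r6c6∈{1,3,4}] col 6 places 1 nowhere but r6c6, so r6c6=1.
Step 5. [r5c5∈{3,5}] across col 5, 5 lands solely at r5c5, so r5c5=5.
Step 6. [r4c2∈{3}] nothing but 3 survives at r4c2 ⇒ r4c2=3.
Step 7. [r3c6∈{3,4}] across col 6, 4 lands solely at r3c6. So r3c6=4.
Step 8. [r6c5∈{3,4}] in col 5, 4 fits only at r6c5, so r6c5=4.
Step 9. [r4c4∈{1}] r4c4 is down to just 1 ⇒ r4c4=1.
Step 10. [r3c2∈{6}] r3c2 is down to just 6. So r3c2=6.
Step 11. [r1c6∈{5}] r1c6's peers cover all but 5, so r1c6=5.
Step 12. [r2c3∈{3}] r2c3 has the single candidate 3, so r2c3=3.
Step 13. [r3c5∈{3}] nothing but 3 survives at r3c5. So r3c5=3.
Step 14. [r5c6∈{3}] r5c6 has the single candidate 3 ⇒ r5c6=3.
Step 15. [r6c1∈{3}] only 3 remains possible at r6c1 ⇒ r6c1=3.
Step 16. [r4c1∈{5}] r4c1 has the single candidate 5 ⇒ r4c1=5.
Step 17. [r6c4∈{6}] nothing but 6 survives at r6c4 ⇒ r6c4=6.
Step 18. [r1c1∈{2}] r1c1's peers cover all but 2 ⇒ r1c1=2.
Step 19. [r2c4∈{4}] r2c4's peers cover all but 4 ⇒ r2c4=4.
Step 20. [r5c4∈{2}] r5c4 has the single candidate 2 ⇒ r5c4=2.

Answer: 2 4 1 3 6 5 / 6 5 3 4 1 2 / 1 6 2 5 3 4 / 5 3 4 1 2 6 / 4 1 6 2 5 3 / 3 2 5 6 4 1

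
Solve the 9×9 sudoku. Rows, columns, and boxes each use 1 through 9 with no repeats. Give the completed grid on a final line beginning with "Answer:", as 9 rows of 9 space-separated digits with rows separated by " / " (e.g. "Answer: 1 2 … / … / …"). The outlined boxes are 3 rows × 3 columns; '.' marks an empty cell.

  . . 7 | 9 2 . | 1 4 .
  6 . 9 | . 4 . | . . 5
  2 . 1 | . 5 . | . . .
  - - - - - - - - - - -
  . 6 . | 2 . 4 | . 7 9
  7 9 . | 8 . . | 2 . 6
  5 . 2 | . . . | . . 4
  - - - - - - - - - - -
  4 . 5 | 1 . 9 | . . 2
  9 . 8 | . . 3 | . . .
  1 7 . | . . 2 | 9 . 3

Step 1. [r1c9∈{8}] only 8 remains possible at r1c9, so r1c9=8.
Step 2. [r4c3∈{3}] r4c3 has the single candidate 3, so r4c3=3.
Step 3. [r3c9∈{7}] only 7 remains possible at r3c9. So r3c9=7.
Step 4. [r2c7∈{3}] only 3 remains possible at r2c7 ⇒ r2c7=3.
Step 5. [r3c7∈{6}] nothing but 6 survives at r3c7, so r3c7=6.
Step 6. [r6c2∈{1,8}] across col 2, 1 lands solely at r6c2 ⇒ r6c2=1.
Step 7. [r5c8∈{1,3,5}] r5c8 is the only open cell in box 6 admitting 1 ⇒ r5c8=1.
Step 8. [r2c4∈{7}] r2c4 is down to just 7 ⇒ r2c4=7.
Step 9. [r9c3∈{6}] r9c3's peers cover all but 6. So r9c3=6.
Step 10. [r6c5∈{3,6,7,9}] across row 6, 9 lands solely at r6c5 ⇒ r6c5=9.
Step 11. [r6c7∈{8}] nothing but 8 survives at r6c7 ⇒ r6c7=8.
Step 12. [r8c7∈{4,5,7}] 4 has one home in col 7: r8c7. So r8c7=4.
Step 13. [r8c5∈{6,7}] r8c5 is the only open cell in row 8 admitting 7, so r8c5=7.
Step 14. [r7c5∈{6,8}] col 5 places 6 nowhere but r7c5 ⇒ r7c5=6.
Step 15. [r3c2∈{3,4,8}] r3c2 is the only open cell in row 3 admitting 4 ⇒ r3c2=4.
Step 16. [r6c4∈{3,6}] in col 4, 6 fits only at r6c4, so r6c4=6.
Step 17. [r8c4∈{5}] r8c4's peers cover all but 5. So r8c4=5.
Step 18. [r7c8∈{8}] r7c8 is down to just 8, so r7c8=8.
Step 19. [r1c2∈{3,5}] r1c2 is the only open cell in row 1 admitting 5 ⇒ r1c2=5.
Step 20. [r3c6∈{8}] r3c6 has the single candidate 8 ⇒ r3c6=8.
Step 21. [r1c6∈{6}] r1c6's peers cover all but 6, so r1c6=6.
Step 22. [r8c8∈{6}] only 6 remains possible at r8c8. So r8c8=6.
Step 23. [r7c7∈{7}] r7c7's peers cover all but 7. So r7c7=7.
Step 24. [r9c5∈{8}] r9c5's peers cover all but 8 ⇒ r9c5=8.
Step 25. [r1c1∈{3}] nothing but 3 survives at r1c1. So r1c1=3.
Step 26. [r8c9∈{1}] r8c9 is down to just 1, so r8c9=1.
Step 27. [r6c8∈{3}] r6c8 has the single candidate 3, so r6c8=3.
Step 28. [r3c8∈{9}] nothing but 9 survives at r3c8 ⇒ r3c8=9.
Step 29. [r4c1∈{8}] only 8 remains possible at r4c1, so r4c1=8.
Step 30. [r7c2∈{3}] r7c2's peers cover all but 3 ⇒ r7c2=3.
Step 31. [r6c6∈{7}] only 7 remains possible at r6c6. So r6c6=7.
Step 32. [r5c3∈{4}] r5c3's peers cover all but 4. So r5c3=4.
Step 33. [r3c4∈{3}] r3c4's peers cover all but 3, so r3c4=3.
Step 34. [r2c6∈{1}] r2c6 is down to just 1. So r2c6=1.
Step 35. [r2c8∈{2}] nothing but 2 survives at r2c8 ⇒ r2c8=2.
Step 36. [r5c6∈{5}] r5c6's peers cover all but 5 ⇒ r5c6=5.
Step 37. [r5c5∈{3}] nothing but 3 survives at r5c5 ⇒ r5c5=3.
Step 38. [r9c4∈{4}] r9c4 has the single candidate 4. So r9c4=4.
Step 39. [r9c8∈{5}] nothing but 5 survives at r9c8, so r9c8=5.
Step 40. [r4c7∈{5}] r4c7 has the single candidate 5, so r4c7=5.
Step 41. [r2c2∈{8}] r2c2 has the single candidate 8, so r2c2=8.
Step 42. [r8c2∈{2}] nothing but 2 survives at r8c2 ⇒ r8c2=2.
Step 43. [r4c5∈{1}] only 1 remains possible at r4c5, so r4c5=1.

Answer: 3 5 7 9 2 6 1 4 8 / 6 8 9 7 4 1 3 2 5 / 2 4 1 3 5 8 6 9 7 / 8 6 3 2 1 4 5 7 9 / 7 9 4 8 3 5 2 1 6 / 5 1 2 6 9 7 8 3 4 / 4 3 5 1 6 9 7 8 2 / 9 2 8 5 7 3 4 6 1 / 1 7 6 4 8 2 9 5 3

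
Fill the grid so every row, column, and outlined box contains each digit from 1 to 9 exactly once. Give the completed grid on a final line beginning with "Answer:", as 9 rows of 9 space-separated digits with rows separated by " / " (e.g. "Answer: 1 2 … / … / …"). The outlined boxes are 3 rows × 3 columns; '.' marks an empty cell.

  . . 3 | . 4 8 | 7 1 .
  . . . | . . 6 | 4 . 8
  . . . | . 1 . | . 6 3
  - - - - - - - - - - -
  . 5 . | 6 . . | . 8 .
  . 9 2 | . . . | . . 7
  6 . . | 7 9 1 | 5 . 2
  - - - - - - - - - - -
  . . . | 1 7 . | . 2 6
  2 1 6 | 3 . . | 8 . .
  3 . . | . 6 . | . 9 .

Step 1. [r8c5∈{5}] only 5 remains possible at r8c5. So r8c5=5.
Step 2. [r3c6∈{2,5,7,9}] across col 6, 7 lands solely at r3c6 ⇒ r3c6=7.
Step 3. [r9c4∈{2,4,8}] box 8 places 8 nowhere but r9c4 ⇒ r9c4=8.
Step 4. [r5c4∈{4,5}] in col 4, 4 fits only at r5c4. So r5c4=4.
Step 5. [r5c8∈{3}] r5c8's peers cover all but 3. So r5c8=3.
Step 6. [r8c9∈{4}] only 4 remains possible at r8c9 ⇒ r8c9=4.
Step 7. [r2c8∈{5}] only 5 remains possible at r2c8. So r2c8=5.
Step 8. [r1c9∈{9}] r1c9 is down to just 9. So r1c9=9.
Step 9. [r4c9∈{1}] r4c9 has the single candidate 1 ⇒ r4c9=1.
Step 10. [r1c1∈{5}] r1c1 is down to just 5 ⇒ r1c1=5.
Step 11. [r1c4∈{2}] r1c4 has the single candidate 2 ⇒ r1c4=2.
Step 12. [r7c3∈{4,5,8,9}] 5 has one home in row 7: r7c3, so r7c3=5.
Step 13. [r7c1∈{4,8,9}] box 7 places 9 nowhere but r7c1. So r7c1=9.
Step 14. [r2c3∈{1,7,9}] 1 has one home in col 3: r2c3. So r2c3=1.
Step 15. [r7c2∈{4,8}] in row 7, 8 fits only at r7c2 ⇒ r7c2=8.
Step 16. [r6c3∈{4,8}] r6c3 is the only open cell in row 6 admitting 8 ⇒ r6c3=8.
Step 17. [r9c6∈{2,4}] r9c6 is the only open cell in row 9 admitting 2 ⇒ r9c6=2.
Step 18. [r2c1∈{7}] only 7 remains possible at r2c1. So r2c1=7.
Step 19. [r4c1∈{4}] r4c1 has the single candidate 4. So r4c1=4.
Step 20. [r3c3∈{4,9}] r3c3 is the only open cell in col 3 admitting 9. So r3c3=9.
Step 21. [r9c2∈{4,7}] col 2 places 7 nowhere but r9c2. So r9c2=7.
Step 22. [r2c2∈{2}] r2c2 is down to just 2 ⇒ r2c2=2.
Step 23. [r4c6∈{3}] r4c6 is down to just 3. So r4c6=3.
Step 24. [r5c5∈{8}] r5c5's peers cover all but 8 ⇒ r5c5=8.
Step 25. [r8c8∈{7}] nothing but 7 survives at r8c8. So r8c8=7.
Step 26. [r6c2∈{3}] r6c2 is down to just 3 ⇒ r6c2=3.
Step 27. [r2c4∈{9}] only 9 remains possible at r2c4 ⇒ r2c4=9.
Step 28. [r2c5∈{3}] nothing but 3 survives at r2c5. So r2c5=3.
Step 29. [r5c6∈{5}] r5c6's peers cover all but 5, so r5c6=5.
Step 30. [r1c2∈{6}] only 6 remains possible at r1c2, so r1c2=6.
Step 31. [r6c8∈{4}] r6c8 has the single candidate 4 ⇒ r6c8=4.
Step 32. [r4c5∈{2}] r4c5 is down to just 2 ⇒ r4c5=2.
Step 33. [r3c1∈{8}] r3c1 has the single candidate 8 ⇒ r3c1=8.
Step 34. [r7c7∈{3}] r7c7 has the single candidate 3 ⇒ r7c7=3.
Step 35. [r5c7∈{6}] only 6 remains possible at r5c7, so r5c7=6.
Step 36. [r7c6∈{4}] nothing but 4 survives at r7c6, so r7c6=4.
Step 37. [r5c1∈{1}] only 1 remains possible at r5c1. So r5c1=1.
Step 38. [r9c9∈{5}] r9c9 has the single candidate 5, so r9c9=5.
Step 39. [r3c2∈{4}] only 4 remains possible at r3c2. So r3c2=4.
Step 40. [r4c7∈{9}] r4c7 is down to just 9 ⇒ r4c7=9.
Step 41. [r3c4∈{5}] r3c4's peers cover all but 5. So r3c4=5.
Step 42. [r4c3∈{7}] r4c3 is down to just 7, so r4c3=7.
Step 43. [r3c7∈{2}] r3c7's peers cover all but 2. So r3c7=2.
Step 44. [r9c7∈{1}] r9c7's peers cover all but 1 ⇒ r9c7=1.
Step 45. [r9c3∈{4}] only 4 remains possible at r9c3. So r9c3=4.
Step 46. [r8c6∈{9}] r8c6 is down to just 9, so r8c6=9.

Answer: 5 6 3 2 4 8 7 1 9 / 7 2 1 9 3 6 4 5 8 / 8 4 9 5 1 7 2 6 3 / 4 5 7 6 2 3 9 8 1 / 1 9 2 4 8 5 6 3 7 / 6 3 8 7 9 1 5 4 2 / 9 8 5 1 7 4 3 2 6 / 2 1 6 3 5 9 8 7 4 / 3 7 4 8 6 2 1 9 5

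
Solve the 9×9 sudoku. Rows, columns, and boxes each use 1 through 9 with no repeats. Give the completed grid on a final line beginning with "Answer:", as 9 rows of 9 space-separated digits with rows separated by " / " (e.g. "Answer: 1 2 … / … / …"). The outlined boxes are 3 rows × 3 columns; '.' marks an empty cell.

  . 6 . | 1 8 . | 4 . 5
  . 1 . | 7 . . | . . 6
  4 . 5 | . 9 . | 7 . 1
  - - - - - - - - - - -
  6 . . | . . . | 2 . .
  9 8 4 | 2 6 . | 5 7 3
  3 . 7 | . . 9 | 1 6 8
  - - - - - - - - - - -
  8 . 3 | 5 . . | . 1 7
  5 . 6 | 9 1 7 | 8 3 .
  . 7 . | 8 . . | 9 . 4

Step 1. [r2c1∈{2}] r2c1 is down to just 2, so r2c1=2.
Step 2. [r1c6∈{2,3}] across row 1, 3 lands solely at r1c6 ⇒ r1c6=3.
Step 3. [r9c3∈{1,2}] in col 3, 2 fits only at r9c3, so r9c3=2.
Step 4. [r4c8∈{4,9}] in col 8, 4 fits only at r4c8. So r4c8=4.
Step 5. [r3c6∈{2,6}] in box 2, 2 fits only at r3c6 ⇒ r3c6=2.
Step 6. [r4c2∈{5}] only 5 remains possible at r4c2. So r4c2=5.
Step 7. [r2c6∈{4,5}] in col 6, 5 fits only at r2c6 ⇒ r2c6=5.
Step 8. [r7c6∈{4,6}] in col 6, 4 fits only at r7c6. So r7c6=4.
Step 9. [r2c3∈{8,9}] 8 has one home in col 3: r2c3. So r2c3=8.
Step 10. [r4c5∈{3,7}] in row 4, 7 fits only at r4c5, so r4c5=7.
Step 11. [r6c4∈{4}] only 4 remains possible at r6c4 ⇒ r6c4=4.
Step 12. [r5c6∈{1}] r5c6's peers cover all but 1, so r5c6=1.
Step 13. [r1c3∈{9}] nothing but 9 survives at r1c3 ⇒ r1c3=9.
Step 14. [r1c1∈{7}] r1c1's peers cover all but 7 ⇒ r1c1=7.
Step 15. [r3c4∈{6}] r3c4 is down to just 6 ⇒ r3c4=6.
Step 16. [r7c7∈{6}] only 6 remains possible at r7c7. So r7c7=6.
Step 17. [r8c2∈{4}] nothing but 4 survives at r8c2 ⇒ r8c2=4.
Step 18. [r4c9∈{9}] nothing but 9 survives at r4c9. So r4c9=9.
Step 19. [r4c6∈{8}] r4c6 is down to just 8, so r4c6=8.
Step 20. [r3c2∈{3}] nothing but 3 survives at r3c2. So r3c2=3.
Step 21. [r9c1∈{1}] nothing but 1 survives at r9c1, so r9c1=1.
Step 22. [r2c5∈{4}] nothing but 4 survives at r2c5 ⇒ r2c5=4.
Step 23. [r2c7∈{3}] r2c7 has the single candidate 3, so r2c7=3.
Step 24. [r9c5∈{3}] nothing but 3 survives at r9c5. So r9c5=3.
Step 25. [r9c6∈{6}] r9c6 is down to just 6 ⇒ r9c6=6.
Step 26. [r8c9∈{2}] r8c9 is down to just 2, so r8c9=2.
Step 27. [r3c8∈{8}] nothing but 8 survives at r3c8 ⇒ r3c8=8.
Step 28. [r7c2∈{9}] nothing but 9 survives at r7c2. So r7c2=9.
Step 29. [r4c3∈{1}] nothing but 1 survives at r4c3. So r4c3=1.
Step 30. [r7c5∈{2}] r7c5 is down to just 2 ⇒ r7c5=2.
Step 31. [r2c8∈{9}] r2c8 has the single candidate 9. So r2c8=9.
Step 32. [r9c8∈{5}] r9c8's peers cover all but 5 ⇒ r9c8=5.
Step 33. [r4c4∈{3}] nothing but 3 survives at r4c4 ⇒ r4c4=3.
Step 34. [r6c2∈{2}] r6c2 is down to just 2 ⇒ r6c2=2.
Step 35. [r1c8∈{2}] r1c8 is down to just 2. So r1c8=2.
Step 36. [r6c5∈{5}] r6c5 is down to just 5. So r6c5=5.

Answer: 7 6 9 1 8 3 4 2 5 / 2 1 8 7 4 5 3 9 6 / 4 3 5 6 9 2 7 8 1 / 6 5 1 3 7 8 2 4 9 / 9 8 4 2 6 1 5 7 3 / 3 2 7 4 5 9 1 6 8 / 8 9 3 5 2 4 6 1 7 / 5 4 6 9 1 7 8 3 2 / 1 7 2 8 3 6 9 5 4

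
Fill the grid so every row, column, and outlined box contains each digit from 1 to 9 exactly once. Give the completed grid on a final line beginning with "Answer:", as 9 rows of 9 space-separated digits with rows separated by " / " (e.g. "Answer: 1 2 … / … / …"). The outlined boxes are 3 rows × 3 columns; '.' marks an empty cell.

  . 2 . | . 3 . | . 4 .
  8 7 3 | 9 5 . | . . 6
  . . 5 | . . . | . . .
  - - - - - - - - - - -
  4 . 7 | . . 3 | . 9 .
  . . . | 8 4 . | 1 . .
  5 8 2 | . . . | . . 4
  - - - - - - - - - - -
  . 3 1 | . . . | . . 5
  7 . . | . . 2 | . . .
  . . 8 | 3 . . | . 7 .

Step 1. [r2c7∈{2}] only 2 remains possible at r2c7 ⇒ r2c7=2.
Step 2. [r3c2∈{1,4,6,9}] in box 1, 4 fits only at r3c2 ⇒ r3c2=4.
Step 3. [r5c8∈{2,3,5,6}] in col 8, 5 fits only at r5c8. So r5c8=5.
Step 4. [r9c6∈{1,4,5,6,9}] 5 has one home in col 6: r9c6. So r9c6=5.
Step 5. [r2c8∈{1}] only 1 remains possible at r2c8 ⇒ r2c8=1.
Step 6. [r5c9∈{2,3,7}] 2 has one home in row 5: r5c9. So r5c9=2.
Step 7. [r5c6∈{6,7,9}] row 5 places 7 nowhere but r5c6 ⇒ r5c6=7.
Step 8. [r6c7∈{3,6,7}] in row 6, 7 fits only at r6c7 ⇒ r6c7=7.
Step 9. [r4c9∈{8}] only 8 remains possible at r4c9, so r4c9=8.
Step 10. [r4c7∈{6}] r4c7 has the single candidate 6, so r4c7=6.
Step 11. [r8c3∈{4,6,9}] col 3 places 4 nowhere but r8c3, so r8c3=4.
Step 12. [r7c4∈{4,6,7}] across col 4, 4 lands solely at r7c4, so r7c4=4.
Step 13. [r7c5∈{6,7,8,9}] r7c5 is the only open cell in row 7 admitting 7, so r7c5=7.
Step 14. [r7c8∈{2,6,8}] in col 8, 2 fits only at r7c8. So r7c8=2.
Step 15. [r8c8∈{3,6,8}] 6 has one home in col 8: r8c8 ⇒ r8c8=6.
Step 16. [r8c4∈{1}] r8c4 has the single candidate 1, so r8c4=1.
Step 17. [r3c8∈{3,8}] in col 8, 8 fits only at r3c8, so r3c8=8.
Step 18. [r6c4∈{6}] nothing but 6 survives at r6c4. So r6c4=6.
Step 19. [r8c5∈{8,9}] r8c5 is the only open cell in col 5 admitting 8 ⇒ r8c5=8.
Step 20. [r9c1∈{2,6,9}] 2 has one home in row 9: r9c1. So r9c1=2.
Step 21. [r5c1∈{3,6,9}] r5c1 is the only open cell in row 5 admitting 3. So r5c1=3.
Step 22. [r1c6∈{1,6,8}] 8 has one home in row 1: r1c6, so r1c6=8.
Step 23. [r1c1∈{1,6,9}] in row 1, 1 fits only at r1c1. So r1c1=1.
Step 24. [r1c3∈{6,9}] in row 1, 6 fits only at r1c3 ⇒ r1c3=6.
Step 25. [r7c1∈{6,9}] col 1 places 6 nowhere but r7c1. So r7c1=6.
Step 26. [r9c2∈{9}] r9c2 is down to just 9 ⇒ r9c2=9.
Step 27. [r6c5∈{1,9}] r6c5 is the only open cell in col 5 admitting 9, so r6c5=9.
Step 28. [r3c1∈{9}] only 9 remains possible at r3c1 ⇒ r3c1=9.
Step 29. [r3c6∈{1,6}] 6 has one home in col 6: r3c6 ⇒ r3c6=6.
Step 30. [r3c7∈{3}] r3c7 has the single candidate 3, so r3c7=3.
Step 31. [r8c7∈{9}] r8c7 is down to just 9 ⇒ r8c7=9.
Step 32. [r1c4∈{7}] nothing but 7 survives at r1c4. So r1c4=7.
Step 33. [r3c4∈{2}] r3c4's peers cover all but 2, so r3c4=2.
Step 34. [r4c2∈{1}] nothing but 1 survives at r4c2 ⇒ r4c2=1.
Step 35. [r3c5∈{1}] nothing but 1 survives at r3c5 ⇒ r3c5=1.
Step 36. [r1c9∈{9}] r1c9's peers cover all but 9. So r1c9=9.
Step 37. [r2c6∈{4}] nothing but 4 survives at r2c6, so r2c6=4.
Step 38. [r4c4∈{5}] r4c4's peers cover all but 5 ⇒ r4c4=5.
Step 39. [r6c6∈{1}] nothing but 1 survives at r6c6. So r6c6=1.
Step 40. [r9c5∈{6}] r9c5 has the single candidate 6. So r9c5=6.
Step 41. [r1c7∈{5}] r1c7 has the single candidate 5, so r1c7=5.
Step 42. [r5c2∈{6}] r5c2's peers cover all but 6, so r5c2=6.
Step 43. [r3c9∈{7}] r3c9 is down to just 7, so r3c9=7.
Step 44. [r7c7∈{8}] only 8 remains possible at r7c7 ⇒ r7c7=8.
Step 45. [r6c8∈{3}] r6c8 has the single candidate 3, so r6c8=3.
Step 46. [r4c5∈{2}] nothing but 2 survives at r4c5 ⇒ r4c5=2.
Step 47. [r9c9∈{1}] nothing but 1 survives at r9c9. So r9c9=1.
Step 48. [r8c9∈{3}] nothing but 3 survives at r8c9. So r8c9=3.
Step 49. [r9c7∈{4}] r9c7 is down to just 4. So r9c7=4.
Step 50. [r5c3∈{9}] r5c3's peers cover all but 9, so r5c3=9.
Step 51. [r7c6∈{9}] r7c6 has the single candidate 9. So r7c6=9.
Step 52. [r8c2∈{5}] r8c2 has the single candidate 5. So r8c2=5.

Answer: 1 2 6 7 3 8 5 4 9 / 8 7 3 9 5 4 2 1 6 / 9 4 5 2 1 6 3 8 7 / 4 1 7 5 2 3 6 9 8 / 3 6 9 8 4 7 1 5 2 / 5 8 2 6 9 1 7 3 4 / 6 3 1 4 7 9 8 2 5 / 7 5 4 1 8 2 9 6 3 / 2 9 8 3 6 5 4 7 1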